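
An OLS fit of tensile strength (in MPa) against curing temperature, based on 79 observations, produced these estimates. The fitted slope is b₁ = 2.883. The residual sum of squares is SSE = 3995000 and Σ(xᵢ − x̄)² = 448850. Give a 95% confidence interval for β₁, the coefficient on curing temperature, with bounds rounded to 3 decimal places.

MSE = SSE/(n − 2) = 3995000/77 = 51883.1.
SE(b₁) = √(MSE/Sₓₓ) = √(51883.1/448850) = 0.339987.
df = n − 2 = 77.
t* = t_{0.025, 77} = 1.991254.
Margin = t* × SE = 1.991254 × 0.339987 = 0.67700.
CI: 2.883 ± 0.67700 → (2.206, 3.560).
With 95% confidence, each one-unit increase in curing temperature is associated with a change of between 2.206 and 3.560 MPa in tensile strength.

(2.206, 3.560)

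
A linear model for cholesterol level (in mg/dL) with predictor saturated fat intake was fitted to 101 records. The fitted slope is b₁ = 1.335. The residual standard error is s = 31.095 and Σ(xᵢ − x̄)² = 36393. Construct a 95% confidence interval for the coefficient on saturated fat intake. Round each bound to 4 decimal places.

(1.0116, 1.6584)

SE(b₁) = s/√Sₓₓ = 31.095/√36393 = 0.162998.
df = n − 2 = 99.
t* = t_{0.025, 99} = 1.984217.
Margin = t* × SE = 1.984217 × 0.162998 = 0.323423.
CI: 1.335 ± 0.323423 → (1.0116, 1.6584).
With 95% confidence, each one-unit increase in saturated fat intake is associated with a change of between 1.0116 and 1.6584 mg/dL in cholesterol level.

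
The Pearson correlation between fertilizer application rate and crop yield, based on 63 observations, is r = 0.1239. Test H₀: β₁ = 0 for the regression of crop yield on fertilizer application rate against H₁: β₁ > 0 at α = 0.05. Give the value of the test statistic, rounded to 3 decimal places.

t = r·√(n − 2)/√(1 − r²) = 0.1239·√61/√0.984649 = 0.975.
df = n − 2 = 61.
One-sided p ≈ 0.1667, which is ≥ 0.05, so fail to reject H₀.
The data do not give significant evidence of a linear association between fertilizer application rate and crop yield.

t = 0.975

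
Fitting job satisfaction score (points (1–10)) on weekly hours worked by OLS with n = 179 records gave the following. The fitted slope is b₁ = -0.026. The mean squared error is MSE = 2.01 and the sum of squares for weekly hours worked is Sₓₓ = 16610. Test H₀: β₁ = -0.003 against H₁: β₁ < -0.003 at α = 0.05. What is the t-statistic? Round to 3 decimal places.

t = -2.091

SE(b₁) = √(MSE/Sₓₓ) = √(2.01/16610) = 0.0110005.
t = (-0.026 − (-0.003)) / 0.0110005 = -2.091.
df = n − 2 = 177.
One-sided p ≈ 0.0190, which is < 0.05, so reject H₀.
There is evidence that the true slope on weekly hours worked is below -0.003 points (1–10) per unit.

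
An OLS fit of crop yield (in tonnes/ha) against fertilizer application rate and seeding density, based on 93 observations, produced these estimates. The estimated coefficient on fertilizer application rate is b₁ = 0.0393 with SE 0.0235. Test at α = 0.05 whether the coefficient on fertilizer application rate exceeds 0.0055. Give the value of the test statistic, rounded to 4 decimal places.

t = 1.4383

H₀: β₁ = 0.0055 vs H₁: β₁ > 0.0055.
t = (b₁ − β₁⁰)/SE = (0.0393 − 0.0055) / 0.0235 = 1.4383.
df = n − k − 1 = 93 − 2 − 1 = 90.
One-sided p ≈ 0.0769, which is ≥ 0.05, so fail to reject H₀.
The data do not give significant evidence that the true slope on fertilizer application rate exceeds 0.0055 tonnes/ha per unit, holding the other predictors fixed.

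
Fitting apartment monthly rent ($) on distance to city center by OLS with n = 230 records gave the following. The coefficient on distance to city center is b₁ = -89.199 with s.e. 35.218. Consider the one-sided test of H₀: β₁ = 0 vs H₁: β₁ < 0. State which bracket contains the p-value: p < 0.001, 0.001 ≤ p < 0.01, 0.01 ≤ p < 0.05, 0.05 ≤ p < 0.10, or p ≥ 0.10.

t = -89.199 / 35.218 = -2.533.
df = n − 2 = 230 − 2 = 228.
One-sided p = P(T_{228} < t) ≈ 0.0060.
So 0.001 ≤ p < 0.01.

0.001 ≤ p < 0.01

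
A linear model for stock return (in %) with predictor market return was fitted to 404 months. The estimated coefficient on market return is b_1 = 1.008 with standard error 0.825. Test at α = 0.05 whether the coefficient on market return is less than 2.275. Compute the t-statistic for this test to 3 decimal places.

H₀: β₁ = 2.275 vs H₁: β₁ < 2.275.
t = (b_1 − β₁⁰)/SE = (1.008 − 2.275) / 0.825 = -1.536.
df = n − 2 = 404 − 2 = 402.
One-sided p ≈ 0.0627, which is ≥ 0.05, so fail to reject H₀.
The data do not give significant evidence that the true slope on market return is below 2.275 % per unit.

t = -1.536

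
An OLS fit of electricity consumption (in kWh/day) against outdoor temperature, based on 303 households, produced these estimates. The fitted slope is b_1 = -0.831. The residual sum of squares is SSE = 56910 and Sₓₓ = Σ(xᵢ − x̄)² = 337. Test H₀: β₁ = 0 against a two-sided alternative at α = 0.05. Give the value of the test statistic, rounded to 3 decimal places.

t = -1.109

MSE = SSE/(n − 2) = 56910/301 = 189.07.
SE(b_1) = √(MSE/Sₓₓ) = √(189.07/337) = 0.749025.
t = -0.831 / 0.749025 = -1.109.
df = n − 2 = 301.
Two-sided p ≈ 0.2681, which is ≥ 0.05, so fail to reject H₀.
The data do not give significant evidence of an association between outdoor temperature and electricity consumption.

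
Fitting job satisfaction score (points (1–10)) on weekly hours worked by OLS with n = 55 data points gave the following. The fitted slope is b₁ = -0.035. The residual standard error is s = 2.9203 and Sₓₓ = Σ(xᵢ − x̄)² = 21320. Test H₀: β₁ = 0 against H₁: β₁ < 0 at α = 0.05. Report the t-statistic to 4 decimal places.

SE(b₁) = s/√Sₓₓ = 2.9203/√21320 = 0.0200002.
t = -0.035 / 0.0200002 = -1.7500.
df = n − 2 = 53.
One-sided p ≈ 0.0430, which is < 0.05, so reject H₀.
There is evidence that the true slope on weekly hours worked is negative.

t = -1.7500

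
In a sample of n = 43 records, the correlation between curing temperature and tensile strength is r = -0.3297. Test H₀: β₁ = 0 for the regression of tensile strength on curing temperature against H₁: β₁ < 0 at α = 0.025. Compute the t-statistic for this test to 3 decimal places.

t = -2.236

t = r·√(n − 2)/√(1 − r²) = -0.3297·√41/√0.891298 = -2.236.
df = n − 2 = 41.
One-sided p ≈ 0.0154, which is < 0.025, so reject H₀.
There is evidence of a linear association between curing temperature and tensile strength.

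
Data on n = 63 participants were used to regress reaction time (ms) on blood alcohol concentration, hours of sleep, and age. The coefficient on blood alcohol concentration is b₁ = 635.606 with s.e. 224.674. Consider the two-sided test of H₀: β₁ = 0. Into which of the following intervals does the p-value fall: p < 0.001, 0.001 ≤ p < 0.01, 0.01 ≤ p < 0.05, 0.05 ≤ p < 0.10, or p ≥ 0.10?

0.001 ≤ p < 0.01

t = 635.606 / 224.674 = 2.829.
df = n − k − 1 = 63 − 3 − 1 = 59.
Two-sided p = 2·P(T_{59} > |t|) ≈ 0.0064.
So 0.001 ≤ p < 0.01.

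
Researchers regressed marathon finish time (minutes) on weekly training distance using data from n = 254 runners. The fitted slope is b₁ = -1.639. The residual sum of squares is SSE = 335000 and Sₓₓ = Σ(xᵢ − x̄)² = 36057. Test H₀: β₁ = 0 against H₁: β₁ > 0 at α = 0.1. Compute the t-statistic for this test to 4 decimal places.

t = -8.5359

MSE = SSE/(n − 2) = 335000/252 = 1329.37.
SE(b₁) = √(MSE/Sₓₓ) = √(1329.37/36057) = 0.192012.
t = -1.639 / 0.192012 = -8.5359.
df = n − 2 = 252.
One-sided p ≈ 1.0000, which is ≥ 0.1, so fail to reject H₀.
The data do not give significant evidence that the true slope on weekly training distance is positive.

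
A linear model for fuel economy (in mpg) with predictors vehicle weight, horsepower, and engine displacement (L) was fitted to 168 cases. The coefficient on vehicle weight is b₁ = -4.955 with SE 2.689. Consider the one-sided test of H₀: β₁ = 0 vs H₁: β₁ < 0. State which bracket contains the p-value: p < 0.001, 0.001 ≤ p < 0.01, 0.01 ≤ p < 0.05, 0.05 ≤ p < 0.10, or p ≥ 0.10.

t = -4.955 / 2.689 = -1.843.
df = n − k − 1 = 168 − 3 − 1 = 164.
One-sided p = P(T_{164} < t) ≈ 0.0336.
So 0.01 ≤ p < 0.05.

0.01 ≤ p < 0.05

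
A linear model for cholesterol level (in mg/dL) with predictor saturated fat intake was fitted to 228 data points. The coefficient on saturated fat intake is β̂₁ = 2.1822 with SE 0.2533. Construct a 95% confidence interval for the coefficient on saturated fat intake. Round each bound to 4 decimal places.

df = n − 2 = 228 − 2 = 226.
t* = t_{0.025, 226} = 1.970516.
Margin = t* × SE = 1.970516 × 0.2533 = 0.499132.
CI: 2.1822 ± 0.499132 → (1.6831, 2.6813).
With 95% confidence, each one-unit increase in saturated fat intake is associated with a change of between 1.6831 and 2.6813 mg/dL in cholesterol level.

(1.6831, 2.6813)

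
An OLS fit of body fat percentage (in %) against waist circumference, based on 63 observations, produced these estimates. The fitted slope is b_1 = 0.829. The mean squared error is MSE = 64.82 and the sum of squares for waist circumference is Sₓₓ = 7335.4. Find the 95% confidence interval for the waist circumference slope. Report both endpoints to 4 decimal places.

(0.6410, 1.0170)

SE(b_1) = √(MSE/Sₓₓ) = √(64.82/7335.4) = 0.0940032.
df = n − 2 = 61.
t* = t_{0.025, 61} = 1.999624.
Margin = t* × SE = 1.999624 × 0.0940032 = 0.187971.
CI: 0.829 ± 0.187971 → (0.6410, 1.0170).
With 95% confidence, each one-unit increase in waist circumference is associated with a change of between 0.6410 and 1.0170 % in body fat percentage.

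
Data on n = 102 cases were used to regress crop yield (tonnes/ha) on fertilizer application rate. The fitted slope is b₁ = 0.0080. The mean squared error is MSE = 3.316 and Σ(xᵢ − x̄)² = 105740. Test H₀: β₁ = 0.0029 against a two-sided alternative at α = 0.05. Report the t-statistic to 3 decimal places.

t = 0.911

SE(b₁) = √(MSE/Sₓₓ) = √(3.316/105740) = 0.00559999.
t = (0.0080 − 0.0029) / 0.00559999 = 0.911.
df = n − 2 = 100.
Two-sided p ≈ 0.3646, which is ≥ 0.05, so fail to reject H₀.
The data are consistent with a true slope of 0.0029 tonnes/ha per unit of fertilizer application rate.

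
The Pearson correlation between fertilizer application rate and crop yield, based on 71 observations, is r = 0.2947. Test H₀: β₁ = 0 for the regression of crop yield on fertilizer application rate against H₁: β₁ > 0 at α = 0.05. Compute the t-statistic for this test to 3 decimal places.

t = r·√(n − 2)/√(1 − r²) = 0.2947·√69/√0.913152 = 2.562.
df = n − 2 = 69.
One-sided p ≈ 0.0063, which is < 0.05, so reject H₀.
There is evidence of a linear association between fertilizer application rate and crop yield.

t = 2.562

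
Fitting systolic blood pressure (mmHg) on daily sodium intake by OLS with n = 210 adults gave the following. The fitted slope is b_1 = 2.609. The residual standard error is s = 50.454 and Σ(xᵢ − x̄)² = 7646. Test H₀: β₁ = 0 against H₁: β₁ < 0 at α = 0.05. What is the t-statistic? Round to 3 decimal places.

SE(b_1) = s/√Sₓₓ = 50.454/√7646 = 0.577004.
t = 2.609 / 0.577004 = 4.522.
df = n − 2 = 208.
One-sided p ≈ 1.0000, which is ≥ 0.05, so fail to reject H₀.
The data do not give significant evidence that the true slope on daily sodium intake is negative.

t = 4.522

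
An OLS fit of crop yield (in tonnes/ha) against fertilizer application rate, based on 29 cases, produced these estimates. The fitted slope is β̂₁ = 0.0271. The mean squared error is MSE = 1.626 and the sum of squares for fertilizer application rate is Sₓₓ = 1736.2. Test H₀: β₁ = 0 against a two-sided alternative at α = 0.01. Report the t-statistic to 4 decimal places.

t = 0.8855

SE(β̂₁) = √(MSE/Sₓₓ) = √(1.626/1736.2) = 0.0306027.
t = 0.0271 / 0.0306027 = 0.8855.
df = n − 2 = 27.
Two-sided p ≈ 0.3837, which is ≥ 0.01, so fail to reject H₀.
The data do not give significant evidence of an association between fertilizer application rate and crop yield.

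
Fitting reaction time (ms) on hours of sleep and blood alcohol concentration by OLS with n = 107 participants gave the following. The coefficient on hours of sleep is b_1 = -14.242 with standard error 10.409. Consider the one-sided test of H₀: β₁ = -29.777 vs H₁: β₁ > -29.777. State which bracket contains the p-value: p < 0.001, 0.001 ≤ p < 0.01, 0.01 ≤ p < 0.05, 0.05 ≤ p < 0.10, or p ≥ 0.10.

0.05 ≤ p < 0.10

t = (-14.242 − (-29.777)) / 10.409 = 1.492.
df = n − k − 1 = 107 − 2 − 1 = 104.
One-sided p = P(T_{104} > t) ≈ 0.0693.
So 0.05 ≤ p < 0.10.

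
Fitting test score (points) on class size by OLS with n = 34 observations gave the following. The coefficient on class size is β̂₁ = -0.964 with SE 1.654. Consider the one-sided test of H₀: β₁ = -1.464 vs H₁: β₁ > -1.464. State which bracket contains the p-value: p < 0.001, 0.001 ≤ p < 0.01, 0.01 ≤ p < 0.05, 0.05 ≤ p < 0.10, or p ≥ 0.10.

p ≥ 0.10

t = (-0.964 − (-1.464)) / 1.654 = 0.302.
df = n − 2 = 34 − 2 = 32.
One-sided p = P(T_{32} > t) ≈ 0.3822.
So p ≥ 0.10.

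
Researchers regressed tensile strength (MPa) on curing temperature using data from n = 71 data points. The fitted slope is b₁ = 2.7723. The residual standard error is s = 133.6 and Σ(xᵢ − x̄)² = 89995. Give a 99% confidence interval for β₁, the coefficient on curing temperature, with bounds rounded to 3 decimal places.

(1.593, 3.952)

SE(b₁) = s/√Sₓₓ = 133.6/√89995 = 0.445346.
df = n − 2 = 69.
t* = t_{0.005, 69} = 2.648977.
Margin = t* × SE = 2.648977 × 0.445346 = 1.17971.
CI: 2.7723 ± 1.17971 → (1.593, 3.952).
With 99% confidence, each one-unit increase in curing temperature is associated with a change of between 1.593 and 3.952 MPa in tensile strength.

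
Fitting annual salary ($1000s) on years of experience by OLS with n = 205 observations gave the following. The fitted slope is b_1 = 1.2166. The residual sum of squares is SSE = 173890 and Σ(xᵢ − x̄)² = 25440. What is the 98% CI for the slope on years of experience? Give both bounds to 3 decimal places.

(0.786, 1.647)

MSE = SSE/(n − 2) = 173890/203 = 856.601.
SE(b_1) = √(MSE/Sₓₓ) = √(856.601/25440) = 0.183498.
df = n − 2 = 203.
t* = t_{0.01, 203} = 2.344857.
Margin = t* × SE = 2.344857 × 0.183498 = 0.43028.
CI: 1.2166 ± 0.43028 → (0.786, 1.647).
With 98% confidence, each one-unit increase in years of experience is associated with a change of between 0.786 and 1.647 $1000s in annual salary.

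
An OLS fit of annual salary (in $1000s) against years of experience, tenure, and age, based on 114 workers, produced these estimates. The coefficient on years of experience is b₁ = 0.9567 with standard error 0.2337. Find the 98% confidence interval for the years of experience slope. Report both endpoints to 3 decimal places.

(0.405, 1.508)

df = n − k − 1 = 114 − 3 − 1 = 110.
t* = t_{0.01, 110} = 2.360726.
Margin = t* × SE = 2.360726 × 0.2337 = 0.55170.
CI: 0.9567 ± 0.55170 → (0.405, 1.508).
With 98% confidence, each one-unit increase in years of experience is associated with a change of between 0.405 and 1.508 $1000s in annual salary, holding the other predictors fixed.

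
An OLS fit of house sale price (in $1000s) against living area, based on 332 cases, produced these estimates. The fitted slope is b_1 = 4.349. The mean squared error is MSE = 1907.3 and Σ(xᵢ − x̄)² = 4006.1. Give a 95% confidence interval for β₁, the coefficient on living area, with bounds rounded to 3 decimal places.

SE(b_1) = √(MSE/Sₓₓ) = √(1907.3/4006.1) = 0.689999.
df = n − 2 = 330.
t* = t_{0.025, 330} = 1.967179.
Margin = t* × SE = 1.967179 × 0.689999 = 1.35735.
CI: 4.349 ± 1.35735 → (2.992, 5.706).
With 95% confidence, each one-unit increase in living area is associated with a change of between 2.992 and 5.706 $1000s in house sale price.

(2.992, 5.706)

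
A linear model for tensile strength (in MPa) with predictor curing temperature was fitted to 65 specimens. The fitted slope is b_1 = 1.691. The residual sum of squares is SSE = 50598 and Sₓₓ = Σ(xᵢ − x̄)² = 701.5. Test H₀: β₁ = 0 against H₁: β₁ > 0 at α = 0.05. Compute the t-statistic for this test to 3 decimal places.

MSE = SSE/(n − 2) = 50598/63 = 803.143.
SE(b_1) = √(MSE/Sₓₓ) = √(803.143/701.5) = 1.07.
t = 1.691 / 1.07 = 1.580.
df = n − 2 = 63.
One-sided p ≈ 0.0595, which is ≥ 0.05, so fail to reject H₀.
The data do not give significant evidence that the true slope on curing temperature is positive.

t = 1.580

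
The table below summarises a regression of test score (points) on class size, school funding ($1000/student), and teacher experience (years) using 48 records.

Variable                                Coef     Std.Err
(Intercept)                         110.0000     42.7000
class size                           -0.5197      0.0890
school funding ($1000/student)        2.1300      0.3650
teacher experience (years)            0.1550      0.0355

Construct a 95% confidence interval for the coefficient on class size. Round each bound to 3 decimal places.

Read off: b = -0.5197, SE = 0.0890 for class size.
df = n − k − 1 = 48 − 3 − 1 = 44.
t* = t_{0.025, 44} = 2.015368.
Margin = t* × SE = 2.015368 × 0.0890 = 0.17937.
CI: -0.5197 ± 0.17937 → (-0.699, -0.340).

(-0.699, -0.340)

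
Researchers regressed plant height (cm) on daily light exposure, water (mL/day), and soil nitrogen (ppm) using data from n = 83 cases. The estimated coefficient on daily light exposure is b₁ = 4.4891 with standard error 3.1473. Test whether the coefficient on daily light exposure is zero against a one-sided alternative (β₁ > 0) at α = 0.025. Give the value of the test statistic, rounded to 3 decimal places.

H₀: β₁ = 0 vs H₁: β₁ > 0.
t = (b₁ − β₁⁰)/SE = 4.4891 / 3.1473 = 1.426.
df = n − k − 1 = 83 − 3 − 1 = 79.
One-sided p ≈ 0.0789, which is ≥ 0.025, so fail to reject H₀.
The data do not give significant evidence that the true slope on daily light exposure is positive, holding the other predictors fixed.

t = 1.426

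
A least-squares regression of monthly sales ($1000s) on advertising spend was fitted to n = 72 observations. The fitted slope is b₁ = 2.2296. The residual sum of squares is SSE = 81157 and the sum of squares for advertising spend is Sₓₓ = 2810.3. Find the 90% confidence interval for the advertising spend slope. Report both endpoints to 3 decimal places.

(1.159, 3.300)

MSE = SSE/(n − 2) = 81157/70 = 1159.39.
SE(b₁) = √(MSE/Sₓₓ) = √(1159.39/2810.3) = 0.6423.
df = n − 2 = 70.
t* = t_{0.05, 70} = 1.666914.
Margin = t* × SE = 1.666914 × 0.6423 = 1.07066.
CI: 2.2296 ± 1.07066 → (1.159, 3.300).
With 90% confidence, each one-unit increase in advertising spend is associated with a change of between 1.159 and 3.300 $1000s in monthly sales.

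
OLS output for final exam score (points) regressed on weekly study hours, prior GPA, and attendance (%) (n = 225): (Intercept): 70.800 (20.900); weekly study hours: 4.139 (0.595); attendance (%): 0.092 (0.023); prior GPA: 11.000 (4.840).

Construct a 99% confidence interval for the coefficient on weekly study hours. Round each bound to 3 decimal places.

Read off: b = 4.139, SE = 0.595 for weekly study hours.
df = n − k − 1 = 225 − 3 − 1 = 221.
t* = t_{0.005, 221} = 2.598258.
Margin = t* × SE = 2.598258 × 0.595 = 1.54596.
CI: 4.139 ± 1.54596 → (2.593, 5.685).

(2.593, 5.685)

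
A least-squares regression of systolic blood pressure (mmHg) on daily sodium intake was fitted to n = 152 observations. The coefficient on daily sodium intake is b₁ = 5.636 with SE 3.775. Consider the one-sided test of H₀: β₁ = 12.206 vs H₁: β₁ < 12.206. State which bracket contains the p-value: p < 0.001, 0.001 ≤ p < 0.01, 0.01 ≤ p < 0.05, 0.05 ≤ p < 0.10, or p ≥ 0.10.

t = (5.636 − 12.206) / 3.775 = -1.740.
df = n − 2 = 152 − 2 = 150.
One-sided p = P(T_{150} < t) ≈ 0.0419.
So 0.01 ≤ p < 0.05.

0.01 ≤ p < 0.05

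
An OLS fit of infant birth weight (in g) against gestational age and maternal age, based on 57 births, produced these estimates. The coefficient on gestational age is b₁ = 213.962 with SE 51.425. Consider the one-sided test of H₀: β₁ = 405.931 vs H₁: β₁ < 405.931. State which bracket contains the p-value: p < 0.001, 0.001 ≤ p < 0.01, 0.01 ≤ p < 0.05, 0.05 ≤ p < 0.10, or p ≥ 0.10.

t = (213.962 − 405.931) / 51.425 = -3.733.
df = n − k − 1 = 57 − 2 − 1 = 54.
One-sided p = P(T_{54} < t) ≈ 0.0002.
So p < 0.001.

p < 0.001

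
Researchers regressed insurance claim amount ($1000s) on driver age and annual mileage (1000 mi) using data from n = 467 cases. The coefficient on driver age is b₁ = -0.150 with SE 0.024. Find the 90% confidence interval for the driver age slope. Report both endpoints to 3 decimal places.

df = n − k − 1 = 467 − 2 − 1 = 464.
t* = t_{0.05, 464} = 1.648144.
Margin = t* × SE = 1.648144 × 0.024 = 0.03956.
CI: -0.150 ± 0.03956 → (-0.190, -0.110).
With 90% confidence, each one-unit increase in driver age is associated with a change of between -0.190 and -0.110 $1000s in insurance claim amount, holding the other predictors fixed.

(-0.190, -0.110)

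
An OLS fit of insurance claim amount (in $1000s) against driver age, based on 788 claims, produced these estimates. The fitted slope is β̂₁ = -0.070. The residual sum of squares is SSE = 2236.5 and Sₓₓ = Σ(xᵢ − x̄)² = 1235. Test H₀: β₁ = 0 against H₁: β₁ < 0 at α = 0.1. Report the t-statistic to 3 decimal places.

t = -1.458

MSE = SSE/(n − 2) = 2236.5/786 = 2.84542.
SE(β̂₁) = √(MSE/Sₓₓ) = √(2.84542/1235) = 0.0479998.
t = -0.070 / 0.0479998 = -1.458.
df = n − 2 = 786.
One-sided p ≈ 0.0726, which is < 0.1, so reject H₀.
There is evidence that the true slope on driver age is negative.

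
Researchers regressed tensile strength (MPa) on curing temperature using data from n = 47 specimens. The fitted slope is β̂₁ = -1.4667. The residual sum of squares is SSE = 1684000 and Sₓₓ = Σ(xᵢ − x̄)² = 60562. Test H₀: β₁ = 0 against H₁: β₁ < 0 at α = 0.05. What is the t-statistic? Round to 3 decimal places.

MSE = SSE/(n − 2) = 1684000/45 = 37422.2.
SE(β̂₁) = √(MSE/Sₓₓ) = √(37422.2/60562) = 0.786076.
t = -1.4667 / 0.786076 = -1.866.
df = n − 2 = 45.
One-sided p ≈ 0.0343, which is < 0.05, so reject H₀.
There is evidence that the true slope on curing temperature is negative.

t = -1.866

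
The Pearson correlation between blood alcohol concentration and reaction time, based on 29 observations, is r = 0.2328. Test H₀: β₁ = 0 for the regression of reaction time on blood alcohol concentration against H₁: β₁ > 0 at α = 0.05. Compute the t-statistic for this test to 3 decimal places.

t = r·√(n − 2)/√(1 − r²) = 0.2328·√27/√0.945804 = 1.244.
df = n − 2 = 27.
One-sided p ≈ 0.1121, which is ≥ 0.05, so fail to reject H₀.
The data do not give significant evidence of a linear association between blood alcohol concentration and reaction time.

t = 1.244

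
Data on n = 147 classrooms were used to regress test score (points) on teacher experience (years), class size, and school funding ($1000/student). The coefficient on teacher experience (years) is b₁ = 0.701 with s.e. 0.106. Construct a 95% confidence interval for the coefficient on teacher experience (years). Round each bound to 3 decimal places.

df = n − k − 1 = 147 − 3 − 1 = 143.
t* = t_{0.025, 143} = 1.976692.
Margin = t* × SE = 1.976692 × 0.106 = 0.20953.
CI: 0.701 ± 0.20953 → (0.491, 0.911).
With 95% confidence, each one-unit increase in teacher experience (years) is associated with a change of between 0.491 and 0.911 points in test score, holding the other predictors fixed.

(0.491, 0.911)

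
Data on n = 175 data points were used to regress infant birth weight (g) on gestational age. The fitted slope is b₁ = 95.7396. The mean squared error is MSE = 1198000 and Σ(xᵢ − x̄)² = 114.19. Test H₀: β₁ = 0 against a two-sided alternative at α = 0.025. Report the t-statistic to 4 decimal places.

SE(b₁) = √(MSE/Sₓₓ) = √(1.198e+06/114.19) = 102.427.
t = 95.7396 / 102.427 = 0.9347.
df = n − 2 = 173.
Two-sided p ≈ 0.3512, which is ≥ 0.025, so fail to reject H₀.
The data do not give significant evidence of an association between gestational age and infant birth weight.

t = 0.9347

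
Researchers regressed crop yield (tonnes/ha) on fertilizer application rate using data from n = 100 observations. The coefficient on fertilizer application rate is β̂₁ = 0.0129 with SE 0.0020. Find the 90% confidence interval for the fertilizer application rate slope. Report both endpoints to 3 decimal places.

df = n − 2 = 100 − 2 = 98.
t* = t_{0.05, 98} = 1.660551.
Margin = t* × SE = 1.660551 × 0.0020 = 0.00332.
CI: 0.0129 ± 0.00332 → (0.010, 0.016).
With 90% confidence, each one-unit increase in fertilizer application rate is associated with a change of between 0.010 and 0.016 tonnes/ha in crop yield.

(0.010, 0.016)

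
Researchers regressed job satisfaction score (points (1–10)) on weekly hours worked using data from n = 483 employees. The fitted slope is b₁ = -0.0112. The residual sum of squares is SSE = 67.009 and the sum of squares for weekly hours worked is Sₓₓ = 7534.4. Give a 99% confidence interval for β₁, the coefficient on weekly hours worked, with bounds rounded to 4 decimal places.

(-0.0223, -0.0001)

MSE = SSE/(n − 2) = 67.009/481 = 0.139312.
SE(b₁) = √(MSE/Sₓₓ) = √(0.139312/7534.4) = 0.00430001.
df = n − 2 = 481.
t* = t_{0.005, 481} = 2.586089.
Margin = t* × SE = 2.586089 × 0.00430001 = 0.011120.
CI: -0.0112 ± 0.011120 → (-0.0223, -0.0001).
With 99% confidence, each one-unit increase in weekly hours worked is associated with a change of between -0.0223 and -0.0001 points (1–10) in job satisfaction score.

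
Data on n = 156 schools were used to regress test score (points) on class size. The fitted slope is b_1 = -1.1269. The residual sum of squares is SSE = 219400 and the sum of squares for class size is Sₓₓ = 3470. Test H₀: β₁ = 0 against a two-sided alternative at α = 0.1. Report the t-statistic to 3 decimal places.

MSE = SSE/(n − 2) = 219400/154 = 1424.68.
SE(b_1) = √(MSE/Sₓₓ) = √(1424.68/3470) = 0.640757.
t = -1.1269 / 0.640757 = -1.759.
df = n − 2 = 154.
Two-sided p ≈ 0.0806, which is < 0.1, so reject H₀.
There is evidence that class size is associated with test score.

t = -1.759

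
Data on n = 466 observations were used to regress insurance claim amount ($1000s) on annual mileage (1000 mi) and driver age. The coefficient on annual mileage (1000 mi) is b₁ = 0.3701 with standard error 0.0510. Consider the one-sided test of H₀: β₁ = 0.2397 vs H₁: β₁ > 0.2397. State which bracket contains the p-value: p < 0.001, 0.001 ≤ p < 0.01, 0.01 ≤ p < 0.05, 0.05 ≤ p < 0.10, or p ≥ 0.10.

0.001 ≤ p < 0.01

t = (0.3701 − 0.2397) / 0.0510 = 2.557.
df = n − k − 1 = 466 − 2 − 1 = 463.
One-sided p = P(T_{463} > t) ≈ 0.0054.
So 0.001 ≤ p < 0.01.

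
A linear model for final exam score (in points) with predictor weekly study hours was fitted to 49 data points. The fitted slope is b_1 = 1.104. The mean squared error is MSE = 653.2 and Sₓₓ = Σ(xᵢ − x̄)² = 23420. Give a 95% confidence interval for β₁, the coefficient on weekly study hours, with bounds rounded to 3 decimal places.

(0.768, 1.440)

SE(b_1) = √(MSE/Sₓₓ) = √(653.2/23420) = 0.167005.
df = n − 2 = 47.
t* = t_{0.025, 47} = 2.011741.
Margin = t* × SE = 2.011741 × 0.167005 = 0.33597.
CI: 1.104 ± 0.33597 → (0.768, 1.440).
With 95% confidence, each one-unit increase in weekly study hours is associated with a change of between 0.768 and 1.440 points in final exam score.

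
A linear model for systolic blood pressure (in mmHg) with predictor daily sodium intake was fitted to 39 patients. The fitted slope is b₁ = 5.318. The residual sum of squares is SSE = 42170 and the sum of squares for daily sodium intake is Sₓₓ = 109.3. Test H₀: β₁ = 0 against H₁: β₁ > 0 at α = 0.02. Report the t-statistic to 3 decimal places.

MSE = SSE/(n − 2) = 42170/37 = 1139.73.
SE(b₁) = √(MSE/Sₓₓ) = √(1139.73/109.3) = 3.22917.
t = 5.318 / 3.22917 = 1.647.
df = n − 2 = 37.
One-sided p ≈ 0.0540, which is ≥ 0.02, so fail to reject H₀.
The data do not give significant evidence that the true slope on daily sodium intake is positive.

t = 1.647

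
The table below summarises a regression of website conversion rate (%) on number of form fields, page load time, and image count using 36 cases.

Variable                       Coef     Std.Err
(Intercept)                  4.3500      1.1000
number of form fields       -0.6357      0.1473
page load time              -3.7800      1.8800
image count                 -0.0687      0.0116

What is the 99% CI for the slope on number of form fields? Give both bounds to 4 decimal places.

Read off: b = -0.6357, SE = 0.1473 for number of form fields.
df = n − k − 1 = 36 − 3 − 1 = 32.
t* = t_{0.005, 32} = 2.738481.
Margin = t* × SE = 2.738481 × 0.1473 = 0.403378.
CI: -0.6357 ± 0.403378 → (-1.0391, -0.2323).

(-1.0391, -0.2323)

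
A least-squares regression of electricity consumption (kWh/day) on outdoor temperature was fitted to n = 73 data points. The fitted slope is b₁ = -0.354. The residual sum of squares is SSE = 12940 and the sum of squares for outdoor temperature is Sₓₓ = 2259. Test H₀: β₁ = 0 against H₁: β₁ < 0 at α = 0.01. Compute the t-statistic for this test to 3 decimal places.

t = -1.246

MSE = SSE/(n − 2) = 12940/71 = 182.254.
SE(b₁) = √(MSE/Sₓₓ) = √(182.254/2259) = 0.28404.
t = -0.354 / 0.28404 = -1.246.
df = n − 2 = 71.
One-sided p ≈ 0.1084, which is ≥ 0.01, so fail to reject H₀.
The data do not give significant evidence that the true slope on outdoor temperature is negative.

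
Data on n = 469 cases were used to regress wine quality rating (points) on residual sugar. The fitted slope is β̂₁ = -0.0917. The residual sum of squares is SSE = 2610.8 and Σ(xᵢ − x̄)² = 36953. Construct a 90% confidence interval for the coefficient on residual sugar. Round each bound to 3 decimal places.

(-0.112, -0.071)

MSE = SSE/(n − 2) = 2610.8/467 = 5.59058.
SE(β̂₁) = √(MSE/Sₓₓ) = √(5.59058/36953) = 0.0123.
df = n − 2 = 467.
t* = t_{0.05, 467} = 1.648123.
Margin = t* × SE = 1.648123 × 0.0123 = 0.02027.
CI: -0.0917 ± 0.02027 → (-0.112, -0.071).
With 90% confidence, each one-unit increase in residual sugar is associated with a change of between -0.112 and -0.071 points in wine quality rating.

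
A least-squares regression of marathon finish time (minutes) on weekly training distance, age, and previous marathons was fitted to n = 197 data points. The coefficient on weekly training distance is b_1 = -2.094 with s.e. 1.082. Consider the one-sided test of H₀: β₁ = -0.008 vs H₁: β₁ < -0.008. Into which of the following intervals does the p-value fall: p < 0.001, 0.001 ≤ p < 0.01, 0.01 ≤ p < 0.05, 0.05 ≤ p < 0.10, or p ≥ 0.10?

t = (-2.094 − (-0.008)) / 1.082 = -1.928.
df = n − k − 1 = 197 − 3 − 1 = 193.
One-sided p = P(T_{193} < t) ≈ 0.0277.
So 0.01 ≤ p < 0.05.

0.01 ≤ p < 0.05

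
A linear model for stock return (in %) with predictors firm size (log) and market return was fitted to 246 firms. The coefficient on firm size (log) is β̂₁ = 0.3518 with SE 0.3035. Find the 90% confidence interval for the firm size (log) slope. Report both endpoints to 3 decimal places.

df = n − k − 1 = 246 − 2 − 1 = 243.
t* = t_{0.05, 243} = 1.651148.
Margin = t* × SE = 1.651148 × 0.3035 = 0.50112.
CI: 0.3518 ± 0.50112 → (-0.149, 0.853).
With 90% confidence, each one-unit increase in firm size (log) is associated with a change of between -0.149 and 0.853 % in stock return, holding the other predictors fixed.

(-0.149, 0.853)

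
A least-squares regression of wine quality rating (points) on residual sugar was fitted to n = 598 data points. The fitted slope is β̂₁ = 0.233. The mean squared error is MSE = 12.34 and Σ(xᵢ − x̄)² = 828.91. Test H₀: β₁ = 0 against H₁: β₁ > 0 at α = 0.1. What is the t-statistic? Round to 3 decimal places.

SE(β̂₁) = √(MSE/Sₓₓ) = √(12.34/828.91) = 0.122012.
t = 0.233 / 0.122012 = 1.910.
df = n − 2 = 596.
One-sided p ≈ 0.0283, which is < 0.1, so reject H₀.
There is evidence that the true slope on residual sugar is positive.

t = 1.910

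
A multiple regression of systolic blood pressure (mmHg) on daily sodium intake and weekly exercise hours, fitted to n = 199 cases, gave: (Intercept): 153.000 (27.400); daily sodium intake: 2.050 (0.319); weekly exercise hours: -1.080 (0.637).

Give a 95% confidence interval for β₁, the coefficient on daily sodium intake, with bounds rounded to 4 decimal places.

Read off: b = 2.050, SE = 0.319 for daily sodium intake.
df = n − k − 1 = 199 − 2 − 1 = 196.
t* = t_{0.025, 196} = 1.972141.
Margin = t* × SE = 1.972141 × 0.319 = 0.629113.
CI: 2.050 ± 0.629113 → (1.4209, 2.6791).

(1.4209, 2.6791)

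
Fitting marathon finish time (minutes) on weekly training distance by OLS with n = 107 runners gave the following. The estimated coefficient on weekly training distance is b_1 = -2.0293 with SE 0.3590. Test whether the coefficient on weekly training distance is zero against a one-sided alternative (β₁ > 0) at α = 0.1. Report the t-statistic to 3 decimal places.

H₀: β₁ = 0 vs H₁: β₁ > 0.
t = (b_1 − β₁⁰)/SE = -2.0293 / 0.3590 = -5.653.
df = n − 2 = 107 − 2 = 105.
One-sided p ≈ 1.0000, which is ≥ 0.1, so fail to reject H₀.
The data do not give significant evidence that the true slope on weekly training distance is positive.

t = -5.653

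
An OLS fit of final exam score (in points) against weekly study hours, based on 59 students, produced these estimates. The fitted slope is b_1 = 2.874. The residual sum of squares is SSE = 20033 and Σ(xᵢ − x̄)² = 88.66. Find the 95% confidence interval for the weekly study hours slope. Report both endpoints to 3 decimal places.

(-1.113, 6.861)

MSE = SSE/(n − 2) = 20033/57 = 351.456.
SE(b_1) = √(MSE/Sₓₓ) = √(351.456/88.66) = 1.991.
df = n − 2 = 57.
t* = t_{0.025, 57} = 2.002465.
Margin = t* × SE = 2.002465 × 1.991 = 3.98691.
CI: 2.874 ± 3.98691 → (-1.113, 6.861).
With 95% confidence, each one-unit increase in weekly study hours is associated with a change of between -1.113 and 6.861 points in final exam score.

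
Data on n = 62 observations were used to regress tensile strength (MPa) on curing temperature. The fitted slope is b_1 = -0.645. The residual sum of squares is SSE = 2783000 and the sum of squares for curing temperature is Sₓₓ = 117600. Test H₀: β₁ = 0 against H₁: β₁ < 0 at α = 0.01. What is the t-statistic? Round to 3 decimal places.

t = -1.027

MSE = SSE/(n − 2) = 2783000/60 = 46383.3.
SE(b_1) = √(MSE/Sₓₓ) = √(46383.3/117600) = 0.628026.
t = -0.645 / 0.628026 = -1.027.
df = n − 2 = 60.
One-sided p ≈ 0.1543, which is ≥ 0.01, so fail to reject H₀.
The data do not give significant evidence that the true slope on curing temperature is negative.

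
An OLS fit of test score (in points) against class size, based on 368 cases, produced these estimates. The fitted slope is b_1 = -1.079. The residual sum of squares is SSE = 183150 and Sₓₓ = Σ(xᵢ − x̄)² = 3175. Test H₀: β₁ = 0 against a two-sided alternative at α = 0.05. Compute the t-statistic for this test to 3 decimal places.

MSE = SSE/(n − 2) = 183150/366 = 500.41.
SE(b_1) = √(MSE/Sₓₓ) = √(500.41/3175) = 0.397001.
t = -1.079 / 0.397001 = -2.718.
df = n − 2 = 366.
Two-sided p ≈ 0.0069, which is < 0.05, so reject H₀.
There is evidence that class size is associated with test score.

t = -2.718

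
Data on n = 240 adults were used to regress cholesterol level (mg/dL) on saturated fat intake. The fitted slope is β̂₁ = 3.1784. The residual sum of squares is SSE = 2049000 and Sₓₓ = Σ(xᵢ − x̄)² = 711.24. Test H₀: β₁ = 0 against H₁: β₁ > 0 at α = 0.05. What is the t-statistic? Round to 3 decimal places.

t = 0.914

MSE = SSE/(n − 2) = 2049000/238 = 8609.24.
SE(β̂₁) = √(MSE/Sₓₓ) = √(8609.24/711.24) = 3.47916.
t = 3.1784 / 3.47916 = 0.914.
df = n − 2 = 238.
One-sided p ≈ 0.1809, which is ≥ 0.05, so fail to reject H₀.
The data do not give significant evidence that the true slope on saturated fat intake is positive.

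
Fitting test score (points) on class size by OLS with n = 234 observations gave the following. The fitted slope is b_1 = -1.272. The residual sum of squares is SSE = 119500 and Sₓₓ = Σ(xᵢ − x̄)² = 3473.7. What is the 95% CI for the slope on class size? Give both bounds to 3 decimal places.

(-2.031, -0.513)

MSE = SSE/(n − 2) = 119500/232 = 515.086.
SE(b_1) = √(MSE/Sₓₓ) = √(515.086/3473.7) = 0.385074.
df = n − 2 = 232.
t* = t_{0.025, 232} = 1.970242.
Margin = t* × SE = 1.970242 × 0.385074 = 0.75869.
CI: -1.272 ± 0.75869 → (-2.031, -0.513).
With 95% confidence, each one-unit increase in class size is associated with a change of between -2.031 and -0.513 points in test score.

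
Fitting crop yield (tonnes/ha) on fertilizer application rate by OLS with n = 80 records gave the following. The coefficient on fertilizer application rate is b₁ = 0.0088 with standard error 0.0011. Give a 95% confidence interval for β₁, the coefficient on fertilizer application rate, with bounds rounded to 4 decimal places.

(0.0066, 0.0110)

df = n − 2 = 80 − 2 = 78.
t* = t_{0.025, 78} = 1.990847.
Margin = t* × SE = 1.990847 × 0.0011 = 0.002190.
CI: 0.0088 ± 0.002190 → (0.0066, 0.0110).
With 95% confidence, each one-unit increase in fertilizer application rate is associated with a change of between 0.0066 and 0.0110 tonnes/ha in crop yield.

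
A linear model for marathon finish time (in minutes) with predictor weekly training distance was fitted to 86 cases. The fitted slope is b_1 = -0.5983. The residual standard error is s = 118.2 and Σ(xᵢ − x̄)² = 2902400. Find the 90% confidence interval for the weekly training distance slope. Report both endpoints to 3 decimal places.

SE(b_1) = s/√Sₓₓ = 118.2/√2902400 = 0.0693807.
df = n − 2 = 84.
t* = t_{0.05, 84} = 1.663197.
Margin = t* × SE = 1.663197 × 0.0693807 = 0.11539.
CI: -0.5983 ± 0.11539 → (-0.714, -0.483).
With 90% confidence, each one-unit increase in weekly training distance is associated with a change of between -0.714 and -0.483 minutes in marathon finish time.

(-0.714, -0.483)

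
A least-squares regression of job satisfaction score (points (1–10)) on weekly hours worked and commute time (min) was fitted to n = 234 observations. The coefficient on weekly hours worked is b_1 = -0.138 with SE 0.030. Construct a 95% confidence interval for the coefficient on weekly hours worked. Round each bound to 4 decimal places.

df = n − k − 1 = 234 − 2 − 1 = 231.
t* = t_{0.025, 231} = 1.970287.
Margin = t* × SE = 1.970287 × 0.030 = 0.059109.
CI: -0.138 ± 0.059109 → (-0.1971, -0.0789).
With 95% confidence, each one-unit increase in weekly hours worked is associated with a change of between -0.1971 and -0.0789 points (1–10) in job satisfaction score, holding the other predictors fixed.

(-0.1971, -0.0789)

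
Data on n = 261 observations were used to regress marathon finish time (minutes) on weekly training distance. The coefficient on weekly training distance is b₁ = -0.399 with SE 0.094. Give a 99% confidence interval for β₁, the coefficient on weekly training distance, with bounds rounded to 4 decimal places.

df = n − 2 = 261 − 2 = 259.
t* = t_{0.005, 259} = 2.594945.
Margin = t* × SE = 2.594945 × 0.094 = 0.243925.
CI: -0.399 ± 0.243925 → (-0.6429, -0.1551).
With 99% confidence, each one-unit increase in weekly training distance is associated with a change of between -0.6429 and -0.1551 minutes in marathon finish time.

(-0.6429, -0.1551)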